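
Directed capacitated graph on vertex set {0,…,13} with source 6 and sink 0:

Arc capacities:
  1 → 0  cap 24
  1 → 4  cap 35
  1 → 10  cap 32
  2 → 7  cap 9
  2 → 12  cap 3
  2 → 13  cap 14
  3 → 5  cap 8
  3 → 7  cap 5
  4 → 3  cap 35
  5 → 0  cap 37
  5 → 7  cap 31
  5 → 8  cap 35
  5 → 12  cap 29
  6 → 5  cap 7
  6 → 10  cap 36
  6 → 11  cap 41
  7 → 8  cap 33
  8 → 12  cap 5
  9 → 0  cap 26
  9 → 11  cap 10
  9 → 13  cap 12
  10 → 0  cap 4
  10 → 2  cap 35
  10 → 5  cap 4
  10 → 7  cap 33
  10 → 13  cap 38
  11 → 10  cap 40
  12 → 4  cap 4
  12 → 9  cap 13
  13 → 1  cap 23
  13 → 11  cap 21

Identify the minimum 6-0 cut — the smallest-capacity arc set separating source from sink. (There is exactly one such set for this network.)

Min-cut arcs: {(2,12), (6,5), (8,12), (10,0), (10,5), (13,1)} (total capacity 46)

augment #1: 6→5→0 push 7
augment #2: 6→10→0 push 4
augment #3: 6→10→5→0 push 4
augment #4: 6→10→13→1→0 push 23
augment #5: 6→10→2→12→9→0 push 3
augment #6: 6→10→7→8→12→9→0 push 2
augment #7: 6→11→10→7→8→12→9→0 push 3
max flow = 46; residual-reachable set from 6 gives S-side
cut edges (S→T): {(2,12), (6,5), (8,12), (10,0), (10,5), (13,1)} total cap 46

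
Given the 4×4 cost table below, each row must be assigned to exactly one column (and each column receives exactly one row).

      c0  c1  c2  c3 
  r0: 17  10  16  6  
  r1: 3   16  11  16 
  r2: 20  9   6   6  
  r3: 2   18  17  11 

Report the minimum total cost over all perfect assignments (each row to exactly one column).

optimal assignment: row0→col3 (cost 6), row1→col2 (cost 11), row2→col1 (cost 9), row3→col0 (cost 2)
total = 6 + 11 + 9 + 2 = 28

Minimum assignment cost: 28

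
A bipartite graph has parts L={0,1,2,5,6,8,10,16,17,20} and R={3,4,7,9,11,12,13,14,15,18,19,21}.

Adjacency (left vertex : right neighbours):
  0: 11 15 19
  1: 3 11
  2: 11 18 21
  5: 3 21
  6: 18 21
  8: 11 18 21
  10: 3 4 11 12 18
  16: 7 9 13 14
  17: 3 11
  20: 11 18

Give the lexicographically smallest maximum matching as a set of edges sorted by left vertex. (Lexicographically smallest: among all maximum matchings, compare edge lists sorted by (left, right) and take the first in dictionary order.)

Lex-smallest maximum matching: {(0,15), (1,3), (2,11), (5,21), (6,18), (10,4), (16,7)}

|M| = 7 (so the lex-smallest maximum matching has 7 edges)
process left vertices in ascending order; for each, take the smallest-labelled available neighbour that still permits 7 edges overall, or leave it unmatched if none does
lex-smallest matching: {0-15, 1-3, 2-11, 5-21, 6-18, 10-4, 16-7}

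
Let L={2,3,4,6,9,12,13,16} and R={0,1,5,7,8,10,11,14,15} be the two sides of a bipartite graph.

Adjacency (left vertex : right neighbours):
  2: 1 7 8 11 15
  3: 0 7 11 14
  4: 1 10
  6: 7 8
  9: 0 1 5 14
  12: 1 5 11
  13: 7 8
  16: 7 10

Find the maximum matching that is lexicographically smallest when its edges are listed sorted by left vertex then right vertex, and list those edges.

|M| = 8 (so the lex-smallest maximum matching has 8 edges)
process left vertices in ascending order; for each, take the smallest-labelled available neighbour that still permits 8 edges overall, or leave it unmatched if none does
lex-smallest matching: {2-11, 3-0, 4-1, 6-7, 9-14, 12-5, 13-8, 16-10}

Lex-smallest maximum matching: {(2,11), (3,0), (4,1), (6,7), (9,14), (12,5), (13,8), (16,10)}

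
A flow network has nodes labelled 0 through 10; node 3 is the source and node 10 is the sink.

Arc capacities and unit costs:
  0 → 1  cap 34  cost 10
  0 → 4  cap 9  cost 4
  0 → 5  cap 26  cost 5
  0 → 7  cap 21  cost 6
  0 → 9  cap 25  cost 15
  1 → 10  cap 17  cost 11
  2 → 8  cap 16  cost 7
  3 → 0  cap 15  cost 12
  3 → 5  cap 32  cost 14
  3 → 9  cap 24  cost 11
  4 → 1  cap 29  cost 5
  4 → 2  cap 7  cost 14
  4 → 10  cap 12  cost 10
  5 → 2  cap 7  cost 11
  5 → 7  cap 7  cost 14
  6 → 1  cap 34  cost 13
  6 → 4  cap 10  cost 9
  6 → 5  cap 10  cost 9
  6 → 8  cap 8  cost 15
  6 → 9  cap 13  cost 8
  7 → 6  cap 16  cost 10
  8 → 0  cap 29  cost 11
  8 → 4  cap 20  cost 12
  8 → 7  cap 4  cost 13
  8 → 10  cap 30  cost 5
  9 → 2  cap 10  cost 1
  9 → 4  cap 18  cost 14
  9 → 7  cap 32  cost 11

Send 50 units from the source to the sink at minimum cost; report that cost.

shortest-cost path #1: 3→9→2→8→10 push 10 @ unit cost 24 (adds 240)
shortest-cost path #2: 3→0→4→10 push 9 @ unit cost 26 (adds 234)
shortest-cost path #3: 3→0→1→10 push 6 @ unit cost 33 (adds 198)
shortest-cost path #4: 3→9→4→10 push 3 @ unit cost 35 (adds 105)
shortest-cost path #5: 3→5→2→8→10 push 6 @ unit cost 37 (adds 222)
shortest-cost path #6: 3→9→4→1→10 push 11 @ unit cost 41 (adds 451)
shortest-cost path #7: 3→5→7→6→8→10 push 5 @ unit cost 58 (adds 290)
total cost = 1740

Minimum cost for 50 units: 1740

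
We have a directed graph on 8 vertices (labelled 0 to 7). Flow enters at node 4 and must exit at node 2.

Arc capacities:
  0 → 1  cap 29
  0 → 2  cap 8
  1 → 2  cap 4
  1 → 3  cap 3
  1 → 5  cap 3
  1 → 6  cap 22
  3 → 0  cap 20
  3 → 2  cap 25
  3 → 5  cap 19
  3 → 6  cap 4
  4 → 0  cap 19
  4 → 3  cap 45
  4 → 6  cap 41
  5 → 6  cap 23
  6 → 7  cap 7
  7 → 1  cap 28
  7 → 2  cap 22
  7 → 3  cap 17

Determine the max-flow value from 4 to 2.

Maximum flow value: 44

augment #1: 4→0→2 bottleneck 8, total now 8
augment #2: 4→3→2 bottleneck 25, total now 33
augment #3: 4→0→1→2 bottleneck 4, total now 37
augment #4: 4→6→7→2 bottleneck 7, total now 44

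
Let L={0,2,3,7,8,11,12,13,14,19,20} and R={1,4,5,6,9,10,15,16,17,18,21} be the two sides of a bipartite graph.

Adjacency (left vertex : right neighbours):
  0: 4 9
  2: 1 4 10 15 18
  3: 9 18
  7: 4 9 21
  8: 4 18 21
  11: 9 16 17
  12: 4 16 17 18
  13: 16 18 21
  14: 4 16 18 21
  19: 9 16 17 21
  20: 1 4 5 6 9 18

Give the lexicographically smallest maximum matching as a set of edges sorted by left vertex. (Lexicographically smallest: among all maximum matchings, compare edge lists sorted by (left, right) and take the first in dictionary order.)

Lex-smallest maximum matching: {(0,4), (2,1), (3,9), (7,21), (8,18), (11,16), (12,17), (20,5)}

|M| = 8 (so the lex-smallest maximum matching has 8 edges)
process left vertices in ascending order; for each, take the smallest-labelled available neighbour that still permits 8 edges overall, or leave it unmatched if none does
lex-smallest matching: {0-4, 2-1, 3-9, 7-21, 8-18, 11-16, 12-17, 20-5}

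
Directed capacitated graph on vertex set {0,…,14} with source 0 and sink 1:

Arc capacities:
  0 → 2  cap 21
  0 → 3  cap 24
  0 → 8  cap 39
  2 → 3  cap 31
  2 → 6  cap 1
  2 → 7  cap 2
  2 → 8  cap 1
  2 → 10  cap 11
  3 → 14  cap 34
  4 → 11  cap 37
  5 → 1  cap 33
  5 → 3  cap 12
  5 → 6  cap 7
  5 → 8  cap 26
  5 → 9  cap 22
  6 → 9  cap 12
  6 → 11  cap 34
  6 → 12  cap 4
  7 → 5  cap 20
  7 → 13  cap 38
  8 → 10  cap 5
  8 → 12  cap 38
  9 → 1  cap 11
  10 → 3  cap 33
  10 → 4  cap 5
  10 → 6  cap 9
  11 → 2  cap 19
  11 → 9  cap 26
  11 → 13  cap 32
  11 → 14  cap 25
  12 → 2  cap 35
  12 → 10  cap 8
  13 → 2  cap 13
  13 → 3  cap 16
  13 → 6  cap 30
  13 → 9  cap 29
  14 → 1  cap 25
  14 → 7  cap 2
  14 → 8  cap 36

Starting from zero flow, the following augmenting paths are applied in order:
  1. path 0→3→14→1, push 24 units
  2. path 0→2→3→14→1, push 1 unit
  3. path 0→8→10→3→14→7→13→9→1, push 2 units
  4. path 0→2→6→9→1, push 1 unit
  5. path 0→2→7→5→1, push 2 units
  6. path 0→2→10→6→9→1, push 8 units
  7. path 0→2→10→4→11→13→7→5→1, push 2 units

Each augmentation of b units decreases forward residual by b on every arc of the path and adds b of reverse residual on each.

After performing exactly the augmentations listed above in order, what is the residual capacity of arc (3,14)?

after path 1 (0→3→14→1, push 24): res(3,14)=10
after path 2 (0→2→3→14→1, push 1): res(3,14)=9
after path 3 (0→8→10→3→14→7→13→9→1, push 2): res(3,14)=7
after path 4 (0→2→6→9→1, push 1): res(3,14)=7
after path 5 (0→2→7→5→1, push 2): res(3,14)=7
after path 6 (0→2→10→6→9→1, push 8): res(3,14)=7
after path 7 (0→2→10→4→11→13→7→5→1, push 2): res(3,14)=7

Residual capacity of (3,14): 7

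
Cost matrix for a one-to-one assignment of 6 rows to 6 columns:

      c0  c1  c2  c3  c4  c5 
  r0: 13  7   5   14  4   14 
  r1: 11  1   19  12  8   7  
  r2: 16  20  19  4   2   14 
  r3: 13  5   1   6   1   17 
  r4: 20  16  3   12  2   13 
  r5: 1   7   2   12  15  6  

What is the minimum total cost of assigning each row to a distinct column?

optimal assignment: row0→col1 (cost 7), row1→col5 (cost 7), row2→col3 (cost 4), row3→col2 (cost 1), row4→col4 (cost 2), row5→col0 (cost 1)
total = 7 + 7 + 4 + 1 + 2 + 1 = 22

Minimum assignment cost: 22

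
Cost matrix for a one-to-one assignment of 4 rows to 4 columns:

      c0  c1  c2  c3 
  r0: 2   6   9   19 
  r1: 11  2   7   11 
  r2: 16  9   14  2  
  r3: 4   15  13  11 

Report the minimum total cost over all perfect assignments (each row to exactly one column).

Minimum assignment cost: 17

optimal assignment: row0→col2 (cost 9), row1→col1 (cost 2), row2→col3 (cost 2), row3→col0 (cost 4)
total = 9 + 2 + 2 + 4 = 17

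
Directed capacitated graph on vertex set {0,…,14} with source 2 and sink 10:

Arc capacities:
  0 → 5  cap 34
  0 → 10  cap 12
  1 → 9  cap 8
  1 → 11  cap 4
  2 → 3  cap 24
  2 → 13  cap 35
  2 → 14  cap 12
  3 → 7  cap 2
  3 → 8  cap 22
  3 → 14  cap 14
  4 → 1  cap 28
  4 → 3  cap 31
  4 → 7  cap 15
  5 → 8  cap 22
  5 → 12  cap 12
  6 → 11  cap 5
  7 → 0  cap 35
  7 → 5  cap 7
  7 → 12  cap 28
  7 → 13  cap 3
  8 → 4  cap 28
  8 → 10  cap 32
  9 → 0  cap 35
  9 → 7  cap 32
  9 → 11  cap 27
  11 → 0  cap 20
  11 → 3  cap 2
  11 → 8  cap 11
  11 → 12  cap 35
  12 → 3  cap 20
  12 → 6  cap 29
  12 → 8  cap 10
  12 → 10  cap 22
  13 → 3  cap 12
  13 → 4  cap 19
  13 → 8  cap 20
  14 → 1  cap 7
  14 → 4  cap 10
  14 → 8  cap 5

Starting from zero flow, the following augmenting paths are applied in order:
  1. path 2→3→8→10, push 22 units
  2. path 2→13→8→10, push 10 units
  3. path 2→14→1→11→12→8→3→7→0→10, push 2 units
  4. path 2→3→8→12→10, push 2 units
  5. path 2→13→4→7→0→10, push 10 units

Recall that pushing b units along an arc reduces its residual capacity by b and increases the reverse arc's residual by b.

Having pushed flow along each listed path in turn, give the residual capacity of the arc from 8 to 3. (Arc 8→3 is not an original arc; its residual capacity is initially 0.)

Residual capacity of (8,3): 22

after path 1 (2→3→8→10, push 22): res(8,3)=22
after path 2 (2→13→8→10, push 10): res(8,3)=22
after path 3 (2→14→1→11→12→8→3→7→0→10, push 2): res(8,3)=20
after path 4 (2→3→8→12→10, push 2): res(8,3)=22
after path 5 (2→13→4→7→0→10, push 10): res(8,3)=22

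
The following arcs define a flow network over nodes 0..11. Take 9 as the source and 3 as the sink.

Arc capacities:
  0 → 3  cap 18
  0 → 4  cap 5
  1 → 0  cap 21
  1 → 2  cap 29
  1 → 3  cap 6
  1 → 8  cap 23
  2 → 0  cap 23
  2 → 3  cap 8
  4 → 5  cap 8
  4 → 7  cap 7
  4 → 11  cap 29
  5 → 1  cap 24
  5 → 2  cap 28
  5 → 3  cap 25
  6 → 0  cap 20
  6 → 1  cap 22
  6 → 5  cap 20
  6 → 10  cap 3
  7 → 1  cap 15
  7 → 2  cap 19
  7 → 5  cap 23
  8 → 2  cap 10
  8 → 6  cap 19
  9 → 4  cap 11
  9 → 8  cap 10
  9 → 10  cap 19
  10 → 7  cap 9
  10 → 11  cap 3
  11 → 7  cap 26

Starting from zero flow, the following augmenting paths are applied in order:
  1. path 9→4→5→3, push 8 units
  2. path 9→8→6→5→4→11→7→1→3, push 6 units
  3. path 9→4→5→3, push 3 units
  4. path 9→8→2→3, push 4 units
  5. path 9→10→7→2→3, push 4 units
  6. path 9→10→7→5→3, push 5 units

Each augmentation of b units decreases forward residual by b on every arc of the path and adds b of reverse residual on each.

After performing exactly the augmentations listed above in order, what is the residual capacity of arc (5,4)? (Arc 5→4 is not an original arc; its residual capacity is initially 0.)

after path 1 (9→4→5→3, push 8): res(5,4)=8
after path 2 (9→8→6→5→4→11→7→1→3, push 6): res(5,4)=2
after path 3 (9→4→5→3, push 3): res(5,4)=5
after path 4 (9→8→2→3, push 4): res(5,4)=5
after path 5 (9→10→7→2→3, push 4): res(5,4)=5
after path 6 (9→10→7→5→3, push 5): res(5,4)=5

Residual capacity of (5,4): 5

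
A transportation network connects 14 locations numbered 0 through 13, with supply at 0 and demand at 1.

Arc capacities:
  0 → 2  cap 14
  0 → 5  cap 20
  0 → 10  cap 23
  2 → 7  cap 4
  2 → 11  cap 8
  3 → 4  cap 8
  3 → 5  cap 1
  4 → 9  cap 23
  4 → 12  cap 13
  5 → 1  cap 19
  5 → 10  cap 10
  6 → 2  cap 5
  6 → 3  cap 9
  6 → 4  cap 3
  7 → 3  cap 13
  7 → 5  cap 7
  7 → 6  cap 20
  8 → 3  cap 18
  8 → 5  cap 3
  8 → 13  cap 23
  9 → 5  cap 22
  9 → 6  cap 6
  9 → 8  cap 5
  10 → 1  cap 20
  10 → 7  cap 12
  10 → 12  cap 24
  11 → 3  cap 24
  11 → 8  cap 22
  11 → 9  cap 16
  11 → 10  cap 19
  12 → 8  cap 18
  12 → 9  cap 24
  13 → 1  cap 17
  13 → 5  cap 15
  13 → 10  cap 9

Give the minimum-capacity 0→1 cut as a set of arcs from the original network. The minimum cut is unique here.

augment #1: 0→5→1 push 19
augment #2: 0→10→1 push 20
augment #3: 0→2→11→8→13→1 push 8
augment #4: 0→10→12→8→13→1 push 3
augment #5: 0→5→10→12→8→13→1 push 1
augment #6: 0→2→7→3→4→9→8→13→1 push 4
max flow = 55; residual-reachable set from 0 gives S-side
cut edges (S→T): {(0,5), (0,10), (2,7), (2,11)} total cap 55

Min-cut arcs: {(0,5), (0,10), (2,7), (2,11)} (total capacity 55)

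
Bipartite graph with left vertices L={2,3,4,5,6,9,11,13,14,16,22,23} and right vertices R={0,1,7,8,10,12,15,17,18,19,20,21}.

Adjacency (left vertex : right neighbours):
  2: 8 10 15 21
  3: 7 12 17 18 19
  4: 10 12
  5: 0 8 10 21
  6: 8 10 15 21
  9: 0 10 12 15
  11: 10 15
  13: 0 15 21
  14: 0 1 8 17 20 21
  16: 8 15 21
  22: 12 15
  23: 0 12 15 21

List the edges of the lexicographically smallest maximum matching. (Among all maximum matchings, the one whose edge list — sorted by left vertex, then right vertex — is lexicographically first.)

Lex-smallest maximum matching: {(2,8), (3,7), (4,10), (5,0), (6,15), (9,12), (13,21), (14,1)}

|M| = 8 (so the lex-smallest maximum matching has 8 edges)
process left vertices in ascending order; for each, take the smallest-labelled available neighbour that still permits 8 edges overall, or leave it unmatched if none does
lex-smallest matching: {2-8, 3-7, 4-10, 5-0, 6-15, 9-12, 13-21, 14-1}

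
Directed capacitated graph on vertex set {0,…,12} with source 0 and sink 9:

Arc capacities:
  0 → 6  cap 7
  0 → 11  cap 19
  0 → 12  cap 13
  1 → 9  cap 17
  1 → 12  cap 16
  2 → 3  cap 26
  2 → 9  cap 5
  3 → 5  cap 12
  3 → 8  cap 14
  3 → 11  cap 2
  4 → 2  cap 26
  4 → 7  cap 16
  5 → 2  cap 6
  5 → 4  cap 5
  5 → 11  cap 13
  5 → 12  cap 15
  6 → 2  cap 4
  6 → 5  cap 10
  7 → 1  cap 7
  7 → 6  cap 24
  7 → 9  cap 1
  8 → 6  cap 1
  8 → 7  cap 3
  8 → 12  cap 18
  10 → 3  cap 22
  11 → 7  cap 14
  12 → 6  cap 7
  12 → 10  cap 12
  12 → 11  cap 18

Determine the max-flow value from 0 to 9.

Maximum flow value: 13

augment #1: 0→6→2→9 bottleneck 4, total now 4
augment #2: 0→11→7→9 bottleneck 1, total now 5
augment #3: 0→6→5→2→9 bottleneck 1, total now 6
augment #4: 0→11→7→1→9 bottleneck 7, total now 13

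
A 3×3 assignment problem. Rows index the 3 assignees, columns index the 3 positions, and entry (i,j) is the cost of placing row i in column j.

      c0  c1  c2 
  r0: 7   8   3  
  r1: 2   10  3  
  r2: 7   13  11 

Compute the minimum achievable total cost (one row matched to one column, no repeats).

one of 2 optimal assignments: row0→col1 (cost 8), row1→col2 (cost 3), row2→col0 (cost 7)
total = 8 + 3 + 7 = 18

Minimum assignment cost: 18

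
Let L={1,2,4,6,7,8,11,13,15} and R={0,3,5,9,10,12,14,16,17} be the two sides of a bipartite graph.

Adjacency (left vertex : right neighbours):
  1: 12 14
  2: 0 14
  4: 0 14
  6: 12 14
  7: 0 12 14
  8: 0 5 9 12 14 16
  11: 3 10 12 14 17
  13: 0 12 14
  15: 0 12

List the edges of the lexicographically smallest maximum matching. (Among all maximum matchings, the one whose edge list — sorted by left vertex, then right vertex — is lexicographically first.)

|M| = 5 (so the lex-smallest maximum matching has 5 edges)
process left vertices in ascending order; for each, take the smallest-labelled available neighbour that still permits 5 edges overall, or leave it unmatched if none does
lex-smallest matching: {1-12, 2-0, 4-14, 8-5, 11-3}

Lex-smallest maximum matching: {(1,12), (2,0), (4,14), (8,5), (11,3)}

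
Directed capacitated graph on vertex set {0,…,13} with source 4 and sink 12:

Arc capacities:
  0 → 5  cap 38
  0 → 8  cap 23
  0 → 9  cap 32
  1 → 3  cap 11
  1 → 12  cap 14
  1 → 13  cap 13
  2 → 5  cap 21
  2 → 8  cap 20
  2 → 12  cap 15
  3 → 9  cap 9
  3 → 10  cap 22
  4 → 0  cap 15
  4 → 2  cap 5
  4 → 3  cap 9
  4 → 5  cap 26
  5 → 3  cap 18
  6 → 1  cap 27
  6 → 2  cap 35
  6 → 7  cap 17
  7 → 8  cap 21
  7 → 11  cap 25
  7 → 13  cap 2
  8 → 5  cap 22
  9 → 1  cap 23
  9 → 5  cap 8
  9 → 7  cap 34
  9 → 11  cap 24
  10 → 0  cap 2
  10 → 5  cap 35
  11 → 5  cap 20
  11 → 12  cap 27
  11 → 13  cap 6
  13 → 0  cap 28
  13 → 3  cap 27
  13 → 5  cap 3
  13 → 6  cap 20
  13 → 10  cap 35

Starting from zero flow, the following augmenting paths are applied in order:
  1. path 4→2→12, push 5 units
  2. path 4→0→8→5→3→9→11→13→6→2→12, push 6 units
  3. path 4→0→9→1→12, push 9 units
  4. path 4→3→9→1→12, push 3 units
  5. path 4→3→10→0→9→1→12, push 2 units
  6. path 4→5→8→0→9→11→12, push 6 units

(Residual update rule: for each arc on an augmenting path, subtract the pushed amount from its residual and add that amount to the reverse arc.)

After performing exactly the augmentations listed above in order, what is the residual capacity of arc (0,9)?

after path 1 (4→2→12, push 5): res(0,9)=32
after path 2 (4→0→8→5→3→9→11→13→6→2→12, push 6): res(0,9)=32
after path 3 (4→0→9→1→12, push 9): res(0,9)=23
after path 4 (4→3→9→1→12, push 3): res(0,9)=23
after path 5 (4→3→10→0→9→1→12, push 2): res(0,9)=21
after path 6 (4→5→8→0→9→11→12, push 6): res(0,9)=15

Residual capacity of (0,9): 15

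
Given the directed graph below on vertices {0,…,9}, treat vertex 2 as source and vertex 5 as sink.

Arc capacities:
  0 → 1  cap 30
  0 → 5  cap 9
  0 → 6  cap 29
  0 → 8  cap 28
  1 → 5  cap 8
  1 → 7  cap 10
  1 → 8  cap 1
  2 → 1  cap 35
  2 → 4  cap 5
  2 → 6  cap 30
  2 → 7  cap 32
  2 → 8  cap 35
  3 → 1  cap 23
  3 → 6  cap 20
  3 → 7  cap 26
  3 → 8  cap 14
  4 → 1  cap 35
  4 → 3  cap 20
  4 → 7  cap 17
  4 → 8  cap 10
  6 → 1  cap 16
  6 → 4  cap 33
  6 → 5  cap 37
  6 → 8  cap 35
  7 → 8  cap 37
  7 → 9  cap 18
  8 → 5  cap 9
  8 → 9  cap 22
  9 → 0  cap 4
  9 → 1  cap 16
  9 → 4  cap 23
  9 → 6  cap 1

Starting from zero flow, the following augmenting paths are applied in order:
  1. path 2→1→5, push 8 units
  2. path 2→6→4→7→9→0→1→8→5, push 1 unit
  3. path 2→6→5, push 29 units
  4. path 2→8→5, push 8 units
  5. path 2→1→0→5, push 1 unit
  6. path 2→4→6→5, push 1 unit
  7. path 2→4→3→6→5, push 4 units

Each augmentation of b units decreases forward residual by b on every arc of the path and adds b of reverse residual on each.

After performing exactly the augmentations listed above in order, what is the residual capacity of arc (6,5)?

Residual capacity of (6,5): 3

after path 1 (2→1→5, push 8): res(6,5)=37
after path 2 (2→6→4→7→9→0→1→8→5, push 1): res(6,5)=37
after path 3 (2→6→5, push 29): res(6,5)=8
after path 4 (2→8→5, push 8): res(6,5)=8
after path 5 (2→1→0→5, push 1): res(6,5)=8
after path 6 (2→4→6→5, push 1): res(6,5)=7
after path 7 (2→4→3→6→5, push 4): res(6,5)=3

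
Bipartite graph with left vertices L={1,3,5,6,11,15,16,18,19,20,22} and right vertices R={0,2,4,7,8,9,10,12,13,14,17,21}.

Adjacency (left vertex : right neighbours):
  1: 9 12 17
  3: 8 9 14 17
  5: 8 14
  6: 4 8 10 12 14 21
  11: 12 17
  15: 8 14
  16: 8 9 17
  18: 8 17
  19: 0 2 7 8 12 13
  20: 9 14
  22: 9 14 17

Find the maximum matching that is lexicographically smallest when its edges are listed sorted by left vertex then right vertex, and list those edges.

Lex-smallest maximum matching: {(1,9), (3,8), (5,14), (6,4), (11,12), (16,17), (19,0)}

|M| = 7 (so the lex-smallest maximum matching has 7 edges)
process left vertices in ascending order; for each, take the smallest-labelled available neighbour that still permits 7 edges overall, or leave it unmatched if none does
lex-smallest matching: {1-9, 3-8, 5-14, 6-4, 11-12, 16-17, 19-0}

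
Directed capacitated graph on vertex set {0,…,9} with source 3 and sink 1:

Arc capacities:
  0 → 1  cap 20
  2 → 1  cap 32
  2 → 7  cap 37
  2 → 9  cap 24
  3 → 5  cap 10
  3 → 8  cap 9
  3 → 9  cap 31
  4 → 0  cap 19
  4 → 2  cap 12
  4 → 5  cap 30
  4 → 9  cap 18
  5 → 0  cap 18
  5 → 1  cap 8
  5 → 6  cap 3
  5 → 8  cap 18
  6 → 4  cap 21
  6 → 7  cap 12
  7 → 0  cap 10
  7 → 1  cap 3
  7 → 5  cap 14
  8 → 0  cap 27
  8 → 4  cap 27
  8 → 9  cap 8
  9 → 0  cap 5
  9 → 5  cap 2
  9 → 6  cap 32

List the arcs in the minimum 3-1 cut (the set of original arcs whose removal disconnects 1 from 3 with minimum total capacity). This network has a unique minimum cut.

augment #1: 3→5→1 push 8
augment #2: 3→5→0→1 push 2
augment #3: 3→8→0→1 push 9
augment #4: 3→9→0→1 push 5
augment #5: 3→9→5→0→1 push 2
augment #6: 3→9→6→7→1 push 3
augment #7: 3→9→6→4→0→1 push 2
augment #8: 3→9→6→4→2→1 push 12
max flow = 43; residual-reachable set from 3 gives S-side
cut edges (S→T): {(0,1), (4,2), (5,1), (7,1)} total cap 43

Min-cut arcs: {(0,1), (4,2), (5,1), (7,1)} (total capacity 43)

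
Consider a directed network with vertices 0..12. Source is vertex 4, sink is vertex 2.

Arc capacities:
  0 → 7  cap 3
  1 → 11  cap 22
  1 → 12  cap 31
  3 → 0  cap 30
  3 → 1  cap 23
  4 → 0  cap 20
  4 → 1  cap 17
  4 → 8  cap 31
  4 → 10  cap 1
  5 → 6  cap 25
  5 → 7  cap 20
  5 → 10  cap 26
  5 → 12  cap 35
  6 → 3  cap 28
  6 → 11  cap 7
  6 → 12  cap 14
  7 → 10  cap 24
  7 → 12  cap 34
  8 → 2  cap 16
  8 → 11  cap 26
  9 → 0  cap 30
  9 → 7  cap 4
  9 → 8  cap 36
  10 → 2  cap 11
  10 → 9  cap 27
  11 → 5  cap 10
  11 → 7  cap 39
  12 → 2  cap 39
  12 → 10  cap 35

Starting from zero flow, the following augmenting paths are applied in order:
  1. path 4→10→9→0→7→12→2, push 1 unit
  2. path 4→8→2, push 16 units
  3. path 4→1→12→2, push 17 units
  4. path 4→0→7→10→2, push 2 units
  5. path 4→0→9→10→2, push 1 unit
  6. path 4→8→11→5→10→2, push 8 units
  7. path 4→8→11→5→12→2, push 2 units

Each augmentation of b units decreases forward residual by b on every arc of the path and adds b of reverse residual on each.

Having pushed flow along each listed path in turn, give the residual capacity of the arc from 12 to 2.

after path 1 (4→10→9→0→7→12→2, push 1): res(12,2)=38
after path 2 (4→8→2, push 16): res(12,2)=38
after path 3 (4→1→12→2, push 17): res(12,2)=21
after path 4 (4→0→7→10→2, push 2): res(12,2)=21
after path 5 (4→0→9→10→2, push 1): res(12,2)=21
after path 6 (4→8→11→5→10→2, push 8): res(12,2)=21
after path 7 (4→8→11→5→12→2, push 2): res(12,2)=19

Residual capacity of (12,2): 19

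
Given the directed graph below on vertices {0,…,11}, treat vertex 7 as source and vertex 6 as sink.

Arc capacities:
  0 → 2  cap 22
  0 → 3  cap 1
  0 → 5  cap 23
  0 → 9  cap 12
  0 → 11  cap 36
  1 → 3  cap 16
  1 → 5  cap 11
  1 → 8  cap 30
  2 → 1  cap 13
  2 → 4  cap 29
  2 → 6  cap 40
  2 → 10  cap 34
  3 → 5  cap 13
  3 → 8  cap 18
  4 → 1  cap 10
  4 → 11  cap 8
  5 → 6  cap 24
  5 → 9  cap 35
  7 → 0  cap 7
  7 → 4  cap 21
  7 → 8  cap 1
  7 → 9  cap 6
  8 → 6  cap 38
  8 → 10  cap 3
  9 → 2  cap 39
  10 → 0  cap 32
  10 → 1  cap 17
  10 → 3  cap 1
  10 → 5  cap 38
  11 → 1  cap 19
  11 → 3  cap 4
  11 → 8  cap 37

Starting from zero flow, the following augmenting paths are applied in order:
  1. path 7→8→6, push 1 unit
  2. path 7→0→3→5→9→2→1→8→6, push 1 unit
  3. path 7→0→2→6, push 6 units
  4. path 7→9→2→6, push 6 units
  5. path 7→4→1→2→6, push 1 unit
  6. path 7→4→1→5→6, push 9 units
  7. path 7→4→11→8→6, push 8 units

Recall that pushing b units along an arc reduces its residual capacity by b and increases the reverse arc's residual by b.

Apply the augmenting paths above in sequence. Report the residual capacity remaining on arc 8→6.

after path 1 (7→8→6, push 1): res(8,6)=37
after path 2 (7→0→3→5→9→2→1→8→6, push 1): res(8,6)=36
after path 3 (7→0→2→6, push 6): res(8,6)=36
after path 4 (7→9→2→6, push 6): res(8,6)=36
after path 5 (7→4→1→2→6, push 1): res(8,6)=36
after path 6 (7→4→1→5→6, push 9): res(8,6)=36
after path 7 (7→4→11→8→6, push 8): res(8,6)=28

Residual capacity of (8,6): 28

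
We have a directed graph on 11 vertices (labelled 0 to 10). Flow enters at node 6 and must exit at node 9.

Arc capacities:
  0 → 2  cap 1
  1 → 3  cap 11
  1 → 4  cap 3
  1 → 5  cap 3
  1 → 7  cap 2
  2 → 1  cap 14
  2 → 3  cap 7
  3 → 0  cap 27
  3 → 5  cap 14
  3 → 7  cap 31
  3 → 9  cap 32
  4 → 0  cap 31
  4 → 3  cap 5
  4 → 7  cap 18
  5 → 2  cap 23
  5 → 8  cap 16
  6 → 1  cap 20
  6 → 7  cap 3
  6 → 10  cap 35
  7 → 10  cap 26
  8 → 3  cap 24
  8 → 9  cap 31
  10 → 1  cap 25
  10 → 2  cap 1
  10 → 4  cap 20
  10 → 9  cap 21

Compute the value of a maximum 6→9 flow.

Maximum flow value: 42

augment #1: 6→10→9 bottleneck 21, total now 21
augment #2: 6→1→3→9 bottleneck 11, total now 32
augment #3: 6→1→4→3→9 bottleneck 3, total now 35
augment #4: 6→1→5→8→9 bottleneck 3, total now 38
augment #5: 6→10→2→3→9 bottleneck 1, total now 39
augment #6: 6→10→4→3→9 bottleneck 2, total now 41
augment #7: 6→10→4→0→2→3→9 bottleneck 1, total now 42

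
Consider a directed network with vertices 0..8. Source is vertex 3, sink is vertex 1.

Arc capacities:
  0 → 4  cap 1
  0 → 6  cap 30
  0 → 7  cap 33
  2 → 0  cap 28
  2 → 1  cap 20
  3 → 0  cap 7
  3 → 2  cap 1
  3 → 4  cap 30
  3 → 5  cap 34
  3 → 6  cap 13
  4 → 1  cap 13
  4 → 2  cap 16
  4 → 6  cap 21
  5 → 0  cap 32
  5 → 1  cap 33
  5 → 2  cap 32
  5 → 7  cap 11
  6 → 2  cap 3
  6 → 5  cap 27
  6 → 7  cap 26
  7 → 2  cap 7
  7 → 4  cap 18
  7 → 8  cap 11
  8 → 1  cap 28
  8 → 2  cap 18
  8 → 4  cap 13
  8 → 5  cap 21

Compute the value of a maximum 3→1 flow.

Maximum flow value: 77

augment #1: 3→2→1 bottleneck 1, total now 1
augment #2: 3→4→1 bottleneck 13, total now 14
augment #3: 3→5→1 bottleneck 33, total now 47
augment #4: 3→4→2→1 bottleneck 16, total now 63
augment #5: 3→5→2→1 bottleneck 1, total now 64
augment #6: 3→6→2→1 bottleneck 2, total now 66
augment #7: 3→0→7→8→1 bottleneck 7, total now 73
augment #8: 3→6→7→8→1 bottleneck 4, total now 77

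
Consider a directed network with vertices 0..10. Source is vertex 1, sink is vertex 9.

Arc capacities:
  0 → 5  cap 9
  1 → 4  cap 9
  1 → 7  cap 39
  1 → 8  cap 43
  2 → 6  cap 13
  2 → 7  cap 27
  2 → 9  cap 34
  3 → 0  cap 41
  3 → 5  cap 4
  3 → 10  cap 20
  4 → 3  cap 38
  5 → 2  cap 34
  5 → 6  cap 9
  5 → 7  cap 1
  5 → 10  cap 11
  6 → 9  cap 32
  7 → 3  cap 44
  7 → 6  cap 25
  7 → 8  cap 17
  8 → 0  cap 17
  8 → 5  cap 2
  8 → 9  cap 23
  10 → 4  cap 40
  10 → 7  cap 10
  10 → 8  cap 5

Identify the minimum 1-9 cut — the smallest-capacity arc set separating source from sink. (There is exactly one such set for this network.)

Min-cut arcs: {(0,5), (3,5), (7,6), (8,5), (8,9)} (total capacity 63)

augment #1: 1→8→9 push 23
augment #2: 1→7→6→9 push 25
augment #3: 1→8→5→2→9 push 2
augment #4: 1→4→3→5→2→9 push 4
augment #5: 1→8→0→5→2→9 push 9
max flow = 63; residual-reachable set from 1 gives S-side
cut edges (S→T): {(0,5), (3,5), (7,6), (8,5), (8,9)} total cap 63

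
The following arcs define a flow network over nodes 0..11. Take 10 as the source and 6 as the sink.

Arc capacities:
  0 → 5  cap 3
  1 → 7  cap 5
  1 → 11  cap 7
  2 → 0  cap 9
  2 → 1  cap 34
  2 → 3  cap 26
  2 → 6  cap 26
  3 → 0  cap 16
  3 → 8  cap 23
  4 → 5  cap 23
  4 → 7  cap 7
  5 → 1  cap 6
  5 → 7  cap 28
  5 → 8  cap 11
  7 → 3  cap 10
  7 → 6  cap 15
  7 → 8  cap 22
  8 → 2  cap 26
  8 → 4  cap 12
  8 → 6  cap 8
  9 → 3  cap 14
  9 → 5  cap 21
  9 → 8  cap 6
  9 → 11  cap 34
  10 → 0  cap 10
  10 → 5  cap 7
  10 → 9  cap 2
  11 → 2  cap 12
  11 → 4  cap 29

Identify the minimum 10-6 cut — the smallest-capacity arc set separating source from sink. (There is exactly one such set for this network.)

augment #1: 10→5→7→6 push 7
augment #2: 10→9→8→6 push 2
augment #3: 10→0→5→7→6 push 3
max flow = 12; residual-reachable set from 10 gives S-side
cut edges (S→T): {(0,5), (10,5), (10,9)} total cap 12

Min-cut arcs: {(0,5), (10,5), (10,9)} (total capacity 12)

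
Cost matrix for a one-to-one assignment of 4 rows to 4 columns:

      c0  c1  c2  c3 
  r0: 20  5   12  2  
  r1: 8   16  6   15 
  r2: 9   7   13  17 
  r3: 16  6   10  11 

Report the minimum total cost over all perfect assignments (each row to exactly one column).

optimal assignment: row0→col3 (cost 2), row1→col2 (cost 6), row2→col0 (cost 9), row3→col1 (cost 6)
total = 2 + 6 + 9 + 6 = 23

Minimum assignment cost: 23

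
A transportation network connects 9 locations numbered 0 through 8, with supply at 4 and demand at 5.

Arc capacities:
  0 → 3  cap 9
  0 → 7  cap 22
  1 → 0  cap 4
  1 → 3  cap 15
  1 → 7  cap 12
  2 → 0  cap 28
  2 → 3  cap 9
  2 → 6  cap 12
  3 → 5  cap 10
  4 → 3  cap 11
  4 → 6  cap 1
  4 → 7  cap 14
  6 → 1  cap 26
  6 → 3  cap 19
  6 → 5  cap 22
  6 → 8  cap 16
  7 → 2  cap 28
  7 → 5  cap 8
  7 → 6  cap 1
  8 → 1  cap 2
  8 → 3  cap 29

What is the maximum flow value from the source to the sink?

Maximum flow value: 25

augment #1: 4→3→5 bottleneck 10, total now 10
augment #2: 4→6→5 bottleneck 1, total now 11
augment #3: 4→7→5 bottleneck 8, total now 19
augment #4: 4→7→6→5 bottleneck 1, total now 20
augment #5: 4→7→2→6→5 bottleneck 5, total now 25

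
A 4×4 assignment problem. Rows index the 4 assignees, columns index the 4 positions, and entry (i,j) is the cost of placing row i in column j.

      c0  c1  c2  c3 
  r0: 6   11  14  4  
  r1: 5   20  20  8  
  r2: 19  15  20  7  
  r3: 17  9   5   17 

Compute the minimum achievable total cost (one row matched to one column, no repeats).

optimal assignment: row0→col1 (cost 11), row1→col0 (cost 5), row2→col3 (cost 7), row3→col2 (cost 5)
total = 11 + 5 + 7 + 5 = 28

Minimum assignment cost: 28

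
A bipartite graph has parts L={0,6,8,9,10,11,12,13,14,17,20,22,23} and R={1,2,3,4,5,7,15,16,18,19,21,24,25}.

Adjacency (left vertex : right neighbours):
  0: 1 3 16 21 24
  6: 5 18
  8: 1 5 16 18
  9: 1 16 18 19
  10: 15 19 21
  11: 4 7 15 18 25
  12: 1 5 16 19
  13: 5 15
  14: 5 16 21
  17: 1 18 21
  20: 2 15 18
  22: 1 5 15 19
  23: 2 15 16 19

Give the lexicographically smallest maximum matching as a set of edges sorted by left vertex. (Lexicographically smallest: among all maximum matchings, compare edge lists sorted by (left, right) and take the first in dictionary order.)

Lex-smallest maximum matching: {(0,3), (6,5), (8,1), (9,16), (10,15), (11,4), (12,19), (14,21), (17,18), (20,2)}

|M| = 10 (so the lex-smallest maximum matching has 10 edges)
process left vertices in ascending order; for each, take the smallest-labelled available neighbour that still permits 10 edges overall, or leave it unmatched if none does
lex-smallest matching: {0-3, 6-5, 8-1, 9-16, 10-15, 11-4, 12-19, 14-21, 17-18, 20-2}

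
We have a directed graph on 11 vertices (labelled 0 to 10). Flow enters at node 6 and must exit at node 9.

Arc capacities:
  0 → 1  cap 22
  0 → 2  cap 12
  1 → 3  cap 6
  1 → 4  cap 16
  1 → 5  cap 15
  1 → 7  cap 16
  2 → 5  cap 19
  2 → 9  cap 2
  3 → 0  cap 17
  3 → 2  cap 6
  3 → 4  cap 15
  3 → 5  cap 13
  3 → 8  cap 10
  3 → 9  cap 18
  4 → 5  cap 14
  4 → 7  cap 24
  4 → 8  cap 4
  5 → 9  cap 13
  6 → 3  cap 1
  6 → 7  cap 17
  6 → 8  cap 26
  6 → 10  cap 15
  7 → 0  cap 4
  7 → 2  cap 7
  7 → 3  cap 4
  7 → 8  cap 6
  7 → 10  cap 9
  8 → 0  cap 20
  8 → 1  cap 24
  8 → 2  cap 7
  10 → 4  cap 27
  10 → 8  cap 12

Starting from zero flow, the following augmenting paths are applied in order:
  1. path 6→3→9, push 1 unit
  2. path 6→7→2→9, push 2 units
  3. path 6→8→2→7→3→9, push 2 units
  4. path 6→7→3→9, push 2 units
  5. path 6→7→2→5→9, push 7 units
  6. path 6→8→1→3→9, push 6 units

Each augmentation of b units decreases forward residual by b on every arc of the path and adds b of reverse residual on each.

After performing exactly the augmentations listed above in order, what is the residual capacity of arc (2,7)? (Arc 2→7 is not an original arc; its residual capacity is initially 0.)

Residual capacity of (2,7): 7

after path 1 (6→3→9, push 1): res(2,7)=0
after path 2 (6→7→2→9, push 2): res(2,7)=2
after path 3 (6→8→2→7→3→9, push 2): res(2,7)=0
after path 4 (6→7→3→9, push 2): res(2,7)=0
after path 5 (6→7→2→5→9, push 7): res(2,7)=7
after path 6 (6→8→1→3→9, push 6): res(2,7)=7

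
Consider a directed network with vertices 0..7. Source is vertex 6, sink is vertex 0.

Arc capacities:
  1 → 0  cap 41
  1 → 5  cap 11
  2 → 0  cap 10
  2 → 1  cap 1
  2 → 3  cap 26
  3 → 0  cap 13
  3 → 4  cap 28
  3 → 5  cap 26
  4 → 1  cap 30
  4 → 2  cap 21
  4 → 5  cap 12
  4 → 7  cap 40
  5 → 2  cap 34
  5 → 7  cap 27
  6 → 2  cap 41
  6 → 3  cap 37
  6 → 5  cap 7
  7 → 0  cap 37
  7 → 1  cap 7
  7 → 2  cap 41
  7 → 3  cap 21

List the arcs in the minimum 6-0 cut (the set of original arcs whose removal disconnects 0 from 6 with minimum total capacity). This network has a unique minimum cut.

Min-cut arcs: {(2,0), (2,1), (3,0), (3,4), (5,7)} (total capacity 79)

augment #1: 6→2→0 push 10
augment #2: 6→3→0 push 13
augment #3: 6→2→1→0 push 1
augment #4: 6→5→7→0 push 7
augment #5: 6→3→4→1→0 push 24
augment #6: 6→2→3→4→1→0 push 4
augment #7: 6→2→3→5→7→0 push 20
max flow = 79; residual-reachable set from 6 gives S-side
cut edges (S→T): {(2,0), (2,1), (3,0), (3,4), (5,7)} total cap 79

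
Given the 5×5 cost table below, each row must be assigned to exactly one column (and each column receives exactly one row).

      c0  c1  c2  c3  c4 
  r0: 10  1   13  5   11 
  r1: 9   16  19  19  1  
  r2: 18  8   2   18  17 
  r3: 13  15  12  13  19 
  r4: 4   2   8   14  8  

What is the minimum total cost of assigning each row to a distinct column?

optimal assignment: row0→col1 (cost 1), row1→col4 (cost 1), row2→col2 (cost 2), row3→col3 (cost 13), row4→col0 (cost 4)
total = 1 + 1 + 2 + 13 + 4 = 21

Minimum assignment cost: 21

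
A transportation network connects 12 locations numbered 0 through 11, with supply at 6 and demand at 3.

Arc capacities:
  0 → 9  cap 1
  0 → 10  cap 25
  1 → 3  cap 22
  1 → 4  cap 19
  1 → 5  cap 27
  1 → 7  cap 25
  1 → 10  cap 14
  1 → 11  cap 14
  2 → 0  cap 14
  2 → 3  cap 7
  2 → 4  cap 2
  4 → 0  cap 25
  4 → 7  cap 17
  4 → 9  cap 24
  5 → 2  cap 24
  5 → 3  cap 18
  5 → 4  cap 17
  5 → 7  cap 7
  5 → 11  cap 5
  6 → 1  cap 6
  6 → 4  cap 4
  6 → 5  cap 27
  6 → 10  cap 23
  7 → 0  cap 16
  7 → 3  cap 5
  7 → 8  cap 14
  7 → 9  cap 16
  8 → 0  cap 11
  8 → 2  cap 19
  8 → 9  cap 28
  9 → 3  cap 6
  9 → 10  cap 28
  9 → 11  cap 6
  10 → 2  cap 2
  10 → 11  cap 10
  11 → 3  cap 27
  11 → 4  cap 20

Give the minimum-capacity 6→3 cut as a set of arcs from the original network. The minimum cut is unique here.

augment #1: 6→1→3 push 6
augment #2: 6→5→3 push 18
augment #3: 6→4→7→3 push 4
augment #4: 6→5→2→3 push 7
augment #5: 6→5→7→3 push 1
augment #6: 6→5→11→3 push 1
augment #7: 6→10→11→3 push 10
augment #8: 6→10→2→0→9→3 push 1
augment #9: 6→10→2→4→9→3 push 1
max flow = 49; residual-reachable set from 6 gives S-side
cut edges (S→T): {(6,1), (6,4), (6,5), (10,2), (10,11)} total cap 49

Min-cut arcs: {(6,1), (6,4), (6,5), (10,2), (10,11)} (total capacity 49)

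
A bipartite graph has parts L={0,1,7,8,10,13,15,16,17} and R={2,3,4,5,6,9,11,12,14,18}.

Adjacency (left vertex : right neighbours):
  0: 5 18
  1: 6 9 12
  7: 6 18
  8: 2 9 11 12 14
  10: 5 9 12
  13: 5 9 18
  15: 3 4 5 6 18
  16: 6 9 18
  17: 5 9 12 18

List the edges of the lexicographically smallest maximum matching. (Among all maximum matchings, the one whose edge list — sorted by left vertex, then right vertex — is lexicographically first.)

|M| = 7 (so the lex-smallest maximum matching has 7 edges)
process left vertices in ascending order; for each, take the smallest-labelled available neighbour that still permits 7 edges overall, or leave it unmatched if none does
lex-smallest matching: {0-5, 1-6, 7-18, 8-2, 10-9, 15-3, 17-12}

Lex-smallest maximum matching: {(0,5), (1,6), (7,18), (8,2), (10,9), (15,3), (17,12)}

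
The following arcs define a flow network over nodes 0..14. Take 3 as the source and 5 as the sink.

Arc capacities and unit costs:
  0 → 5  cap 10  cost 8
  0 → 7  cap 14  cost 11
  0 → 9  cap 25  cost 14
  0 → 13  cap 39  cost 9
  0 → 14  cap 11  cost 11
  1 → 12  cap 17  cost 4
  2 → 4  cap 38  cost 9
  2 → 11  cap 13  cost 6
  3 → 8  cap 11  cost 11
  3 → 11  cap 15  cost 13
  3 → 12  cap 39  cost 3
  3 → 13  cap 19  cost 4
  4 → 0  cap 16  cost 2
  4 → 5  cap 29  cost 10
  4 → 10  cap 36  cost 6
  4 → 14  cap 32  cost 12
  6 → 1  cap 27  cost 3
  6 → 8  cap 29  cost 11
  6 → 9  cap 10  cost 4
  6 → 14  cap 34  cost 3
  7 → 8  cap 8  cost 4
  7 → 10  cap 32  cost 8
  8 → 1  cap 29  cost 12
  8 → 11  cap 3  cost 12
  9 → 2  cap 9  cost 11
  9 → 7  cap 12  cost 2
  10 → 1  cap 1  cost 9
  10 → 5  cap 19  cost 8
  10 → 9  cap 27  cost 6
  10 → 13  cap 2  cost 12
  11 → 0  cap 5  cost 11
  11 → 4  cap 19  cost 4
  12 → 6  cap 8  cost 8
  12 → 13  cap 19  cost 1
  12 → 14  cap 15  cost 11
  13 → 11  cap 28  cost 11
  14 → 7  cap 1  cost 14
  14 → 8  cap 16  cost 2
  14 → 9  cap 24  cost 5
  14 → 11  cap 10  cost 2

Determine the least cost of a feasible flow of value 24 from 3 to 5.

shortest-cost path #1: 3→11→4→5 push 15 @ unit cost 27 (adds 405)
shortest-cost path #2: 3→13→11→4→5 push 4 @ unit cost 29 (adds 116)
shortest-cost path #3: 3→12→6→9→7→10→5 push 5 @ unit cost 33 (adds 165)
total cost = 686

Minimum cost for 24 units: 686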